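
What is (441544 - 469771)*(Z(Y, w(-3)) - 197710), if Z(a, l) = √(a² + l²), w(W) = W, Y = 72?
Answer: 5580760170 - 84681*√577 ≈ 5.5787e+9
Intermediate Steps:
(441544 - 469771)*(Z(Y, w(-3)) - 197710) = (441544 - 469771)*(√(72² + (-3)²) - 197710) = -28227*(√(5184 + 9) - 197710) = -28227*(√5193 - 197710) = -28227*(3*√577 - 197710) = -28227*(-197710 + 3*√577) = 5580760170 - 84681*√577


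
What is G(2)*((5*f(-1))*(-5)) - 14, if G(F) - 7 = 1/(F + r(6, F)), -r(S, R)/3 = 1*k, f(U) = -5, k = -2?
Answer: 7013/8 ≈ 876.63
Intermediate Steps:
r(S, R) = 6 (r(S, R) = -3*(-2) = 6)
G(F) = 7 + 1/(6 + F) (G(F) = 7 + 1/(F + 6) = 7 + 1/(6 + F))
G(2)*((5*f(-1))*(-5)) - 14 = ((43 + 7*2)/(6 + 2))*((5*(-5))*(-5)) - 14 = ((43 + 14)/8)*(-25*(-5)) - 14 = ((⅛)*57)*125 - 14 = (57/8)*125 - 14 = 7125/8 - 14 = 7013/8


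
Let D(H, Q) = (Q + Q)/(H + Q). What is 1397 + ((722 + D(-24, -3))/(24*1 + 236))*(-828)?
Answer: -903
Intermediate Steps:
D(H, Q) = 2*Q/(H + Q) (D(H, Q) = (2*Q)/(H + Q) = 2*Q/(H + Q))
1397 + ((722 + D(-24, -3))/(24*1 + 236))*(-828) = 1397 + ((722 + 2*(-3)/(-24 - 3))/(24*1 + 236))*(-828) = 1397 + ((722 + 2*(-3)/(-27))/(24 + 236))*(-828) = 1397 + ((722 + 2*(-3)*(-1/27))/260)*(-828) = 1397 + ((722 + 2/9)*(1/260))*(-828) = 1397 + ((6500/9)*(1/260))*(-828) = 1397 + (25/9)*(-828) = 1397 - 2300 = -903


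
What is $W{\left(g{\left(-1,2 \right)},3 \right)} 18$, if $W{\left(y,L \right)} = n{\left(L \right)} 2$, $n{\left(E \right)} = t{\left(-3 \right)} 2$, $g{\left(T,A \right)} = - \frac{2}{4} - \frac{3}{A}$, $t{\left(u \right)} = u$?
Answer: $-216$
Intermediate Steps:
$g{\left(T,A \right)} = - \frac{1}{2} - \frac{3}{A}$ ($g{\left(T,A \right)} = \left(-2\right) \frac{1}{4} - \frac{3}{A} = - \frac{1}{2} - \frac{3}{A}$)
$n{\left(E \right)} = -6$ ($n{\left(E \right)} = \left(-3\right) 2 = -6$)
$W{\left(y,L \right)} = -12$ ($W{\left(y,L \right)} = \left(-6\right) 2 = -12$)
$W{\left(g{\left(-1,2 \right)},3 \right)} 18 = \left(-12\right) 18 = -216$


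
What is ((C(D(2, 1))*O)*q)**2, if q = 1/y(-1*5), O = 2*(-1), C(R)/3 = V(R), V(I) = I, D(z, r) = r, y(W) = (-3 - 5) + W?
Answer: 36/169 ≈ 0.21302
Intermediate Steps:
y(W) = -8 + W
C(R) = 3*R
O = -2
q = -1/13 (q = 1/(-8 - 1*5) = 1/(-8 - 5) = 1/(-13) = -1/13 ≈ -0.076923)
((C(D(2, 1))*O)*q)**2 = (((3*1)*(-2))*(-1/13))**2 = ((3*(-2))*(-1/13))**2 = (-6*(-1/13))**2 = (6/13)**2 = 36/169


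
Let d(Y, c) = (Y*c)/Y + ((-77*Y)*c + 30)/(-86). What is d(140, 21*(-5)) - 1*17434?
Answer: -1320142/43 ≈ -30701.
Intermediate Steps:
d(Y, c) = -15/43 + c + 77*Y*c/86 (d(Y, c) = c + (-77*Y*c + 30)*(-1/86) = c + (30 - 77*Y*c)*(-1/86) = c + (-15/43 + 77*Y*c/86) = -15/43 + c + 77*Y*c/86)
d(140, 21*(-5)) - 1*17434 = (-15/43 + 21*(-5) + (77/86)*140*(21*(-5))) - 1*17434 = (-15/43 - 105 + (77/86)*140*(-105)) - 17434 = (-15/43 - 105 - 565950/43) - 17434 = -570480/43 - 17434 = -1320142/43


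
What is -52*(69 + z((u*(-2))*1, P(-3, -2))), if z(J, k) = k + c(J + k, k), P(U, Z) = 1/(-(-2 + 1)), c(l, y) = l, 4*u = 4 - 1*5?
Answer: -3718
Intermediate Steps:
u = -1/4 (u = (4 - 1*5)/4 = (4 - 5)/4 = (1/4)*(-1) = -1/4 ≈ -0.25000)
P(U, Z) = 1 (P(U, Z) = 1/(-1*(-1)) = 1/1 = 1)
z(J, k) = J + 2*k (z(J, k) = k + (J + k) = J + 2*k)
-52*(69 + z((u*(-2))*1, P(-3, -2))) = -52*(69 + (-1/4*(-2)*1 + 2*1)) = -52*(69 + ((1/2)*1 + 2)) = -52*(69 + (1/2 + 2)) = -52*(69 + 5/2) = -52*143/2 = -3718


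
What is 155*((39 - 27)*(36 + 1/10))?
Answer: 67146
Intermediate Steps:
155*((39 - 27)*(36 + 1/10)) = 155*(12*(36 + ⅒)) = 155*(12*(361/10)) = 155*(2166/5) = 67146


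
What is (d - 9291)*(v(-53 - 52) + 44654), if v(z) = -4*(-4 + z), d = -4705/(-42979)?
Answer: -18005031466560/42979 ≈ -4.1893e+8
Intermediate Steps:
d = 4705/42979 (d = -4705*(-1/42979) = 4705/42979 ≈ 0.10947)
v(z) = 16 - 4*z
(d - 9291)*(v(-53 - 52) + 44654) = (4705/42979 - 9291)*((16 - 4*(-53 - 52)) + 44654) = -399313184*((16 - 4*(-105)) + 44654)/42979 = -399313184*((16 + 420) + 44654)/42979 = -399313184*(436 + 44654)/42979 = -399313184/42979*45090 = -18005031466560/42979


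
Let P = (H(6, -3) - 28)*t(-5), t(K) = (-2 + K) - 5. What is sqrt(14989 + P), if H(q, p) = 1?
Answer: sqrt(15313) ≈ 123.75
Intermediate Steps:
t(K) = -7 + K
P = 324 (P = (1 - 28)*(-7 - 5) = -27*(-12) = 324)
sqrt(14989 + P) = sqrt(14989 + 324) = sqrt(15313)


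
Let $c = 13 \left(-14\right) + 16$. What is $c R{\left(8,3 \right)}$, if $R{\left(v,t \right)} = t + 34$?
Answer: $-6142$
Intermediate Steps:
$c = -166$ ($c = -182 + 16 = -166$)
$R{\left(v,t \right)} = 34 + t$
$c R{\left(8,3 \right)} = - 166 \left(34 + 3\right) = \left(-166\right) 37 = -6142$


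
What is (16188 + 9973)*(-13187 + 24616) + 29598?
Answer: 299023667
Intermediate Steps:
(16188 + 9973)*(-13187 + 24616) + 29598 = 26161*11429 + 29598 = 298994069 + 29598 = 299023667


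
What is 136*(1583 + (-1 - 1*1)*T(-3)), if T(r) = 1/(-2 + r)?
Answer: 1076712/5 ≈ 2.1534e+5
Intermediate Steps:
136*(1583 + (-1 - 1*1)*T(-3)) = 136*(1583 + (-1 - 1*1)/(-2 - 3)) = 136*(1583 + (-1 - 1)/(-5)) = 136*(1583 - 2*(-1/5)) = 136*(1583 + 2/5) = 136*(7917/5) = 1076712/5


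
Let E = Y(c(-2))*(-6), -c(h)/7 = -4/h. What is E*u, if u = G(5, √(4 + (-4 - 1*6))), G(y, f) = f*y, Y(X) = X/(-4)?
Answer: -105*I*√6 ≈ -257.2*I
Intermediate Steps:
c(h) = 28/h (c(h) = -(-28)/h = 28/h)
Y(X) = -X/4 (Y(X) = X*(-¼) = -X/4)
E = -21 (E = -7/(-2)*(-6) = -7*(-1)/2*(-6) = -¼*(-14)*(-6) = (7/2)*(-6) = -21)
u = 5*I*√6 (u = √(4 + (-4 - 1*6))*5 = √(4 + (-4 - 6))*5 = √(4 - 10)*5 = √(-6)*5 = (I*√6)*5 = 5*I*√6 ≈ 12.247*I)
E*u = -105*I*√6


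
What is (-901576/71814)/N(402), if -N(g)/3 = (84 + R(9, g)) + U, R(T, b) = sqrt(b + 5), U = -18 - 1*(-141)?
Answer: 5184062/253994149 - 225394*sqrt(407)/2285947341 ≈ 0.018421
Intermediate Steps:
U = 123 (U = -18 + 141 = 123)
R(T, b) = sqrt(5 + b)
N(g) = -621 - 3*sqrt(5 + g) (N(g) = -3*((84 + sqrt(5 + g)) + 123) = -3*(207 + sqrt(5 + g)) = -621 - 3*sqrt(5 + g))
(-901576/71814)/N(402) = (-901576/71814)/(-621 - 3*sqrt(5 + 402)) = (-901576*1/71814)/(-621 - 3*sqrt(407)) = -450788/(35907*(-621 - 3*sqrt(407)))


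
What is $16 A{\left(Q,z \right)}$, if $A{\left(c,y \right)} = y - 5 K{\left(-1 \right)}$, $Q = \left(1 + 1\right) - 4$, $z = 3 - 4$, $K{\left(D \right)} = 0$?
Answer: $-16$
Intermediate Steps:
$z = -1$ ($z = 3 - 4 = -1$)
$Q = -2$ ($Q = 2 - 4 = -2$)
$A{\left(c,y \right)} = y$ ($A{\left(c,y \right)} = y - 0 = y + 0 = y$)
$16 A{\left(Q,z \right)} = 16 \left(-1\right) = -16$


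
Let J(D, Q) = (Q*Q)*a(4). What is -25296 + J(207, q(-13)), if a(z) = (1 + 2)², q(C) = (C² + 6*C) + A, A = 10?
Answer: 66513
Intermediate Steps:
q(C) = 10 + C² + 6*C (q(C) = (C² + 6*C) + 10 = 10 + C² + 6*C)
a(z) = 9 (a(z) = 3² = 9)
J(D, Q) = 9*Q² (J(D, Q) = (Q*Q)*9 = Q²*9 = 9*Q²)
-25296 + J(207, q(-13)) = -25296 + 9*(10 + (-13)² + 6*(-13))² = -25296 + 9*(10 + 169 - 78)² = -25296 + 9*101² = -25296 + 9*10201 = -25296 + 91809 = 66513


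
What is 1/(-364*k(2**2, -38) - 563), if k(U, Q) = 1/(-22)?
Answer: -11/6011 ≈ -0.0018300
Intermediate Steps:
k(U, Q) = -1/22
1/(-364*k(2**2, -38) - 563) = 1/(-364*(-1/22) - 563) = 1/(182/11 - 563) = 1/(-6011/11) = -11/6011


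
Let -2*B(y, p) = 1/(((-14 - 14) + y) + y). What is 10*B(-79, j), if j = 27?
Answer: 5/186 ≈ 0.026882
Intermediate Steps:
B(y, p) = -1/(2*(-28 + 2*y)) (B(y, p) = -1/(2*(((-14 - 14) + y) + y)) = -1/(2*((-28 + y) + y)) = -1/(2*(-28 + 2*y)))
10*B(-79, j) = 10*(-1/(-56 + 4*(-79))) = 10*(-1/(-56 - 316)) = 10*(-1/(-372)) = 10*(-1*(-1/372)) = 10*(1/372) = 5/186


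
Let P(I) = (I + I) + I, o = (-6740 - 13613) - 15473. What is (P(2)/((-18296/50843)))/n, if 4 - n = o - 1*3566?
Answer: -50843/120131536 ≈ -0.00042323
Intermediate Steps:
o = -35826 (o = -20353 - 15473 = -35826)
P(I) = 3*I (P(I) = 2*I + I = 3*I)
n = 39396 (n = 4 - (-35826 - 1*3566) = 4 - (-35826 - 3566) = 4 - 1*(-39392) = 4 + 39392 = 39396)
(P(2)/((-18296/50843)))/n = ((3*2)/((-18296/50843)))/39396 = (6/((-18296*1/50843)))*(1/39396) = (6/(-18296/50843))*(1/39396) = (6*(-50843/18296))*(1/39396) = -152529/9148*1/39396 = -50843/120131536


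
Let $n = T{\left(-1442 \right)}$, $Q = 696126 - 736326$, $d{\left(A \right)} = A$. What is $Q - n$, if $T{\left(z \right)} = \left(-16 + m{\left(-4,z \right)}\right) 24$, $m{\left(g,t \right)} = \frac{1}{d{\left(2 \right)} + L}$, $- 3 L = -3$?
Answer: $-39824$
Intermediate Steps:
$L = 1$ ($L = \left(- \frac{1}{3}\right) \left(-3\right) = 1$)
$m{\left(g,t \right)} = \frac{1}{3}$ ($m{\left(g,t \right)} = \frac{1}{2 + 1} = \frac{1}{3}$)
$Q = -40200$ ($Q = 696126 - 736326 = -40200$)
$T{\left(z \right)} = -376$ ($T{\left(z \right)} = \left(-16 + \frac{1}{3}\right) 24 = \left(- \frac{47}{3}\right) 24 = -376$)
$n = -376$
$Q - n = -40200 - -376 = -40200 + 376 = -39824$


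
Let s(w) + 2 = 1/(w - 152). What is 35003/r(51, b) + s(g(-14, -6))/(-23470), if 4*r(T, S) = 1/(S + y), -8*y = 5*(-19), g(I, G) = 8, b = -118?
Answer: -50217899622191/3379680 ≈ -1.4859e+7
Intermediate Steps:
y = 95/8 (y = -5*(-19)/8 = -⅛*(-95) = 95/8 ≈ 11.875)
r(T, S) = 1/(4*(95/8 + S)) (r(T, S) = 1/(4*(S + 95/8)) = 1/(4*(95/8 + S)))
s(w) = -2 + 1/(-152 + w) (s(w) = -2 + 1/(w - 152) = -2 + 1/(-152 + w))
35003/r(51, b) + s(g(-14, -6))/(-23470) = 35003/((2/(95 + 8*(-118)))) + ((305 - 2*8)/(-152 + 8))/(-23470) = 35003/((2/(95 - 944))) + ((305 - 16)/(-144))*(-1/23470) = 35003/((2/(-849))) - 1/144*289*(-1/23470) = 35003/((2*(-1/849))) - 289/144*(-1/23470) = 35003/(-2/849) + 289/3379680 = 35003*(-849/2) + 289/3379680 = -29717547/2 + 289/3379680 = -50217899622191/3379680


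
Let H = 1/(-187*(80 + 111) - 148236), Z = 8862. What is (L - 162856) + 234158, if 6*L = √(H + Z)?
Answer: 71302 + √299878614240205/1103718 ≈ 71318.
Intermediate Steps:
H = -1/183953 (H = 1/(-187*191 - 148236) = 1/(-35717 - 148236) = 1/(-183953) = -1/183953 ≈ -5.4362e-6)
L = √299878614240205/1103718 (L = √(-1/183953 + 8862)/6 = √(1630191485/183953)/6 = (√299878614240205/183953)/6 = √299878614240205/1103718 ≈ 15.690)
(L - 162856) + 234158 = (√299878614240205/1103718 - 162856) + 234158 = (-162856 + √299878614240205/1103718) + 234158 = 71302 + √299878614240205/1103718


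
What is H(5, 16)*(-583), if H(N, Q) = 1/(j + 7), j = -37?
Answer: 583/30 ≈ 19.433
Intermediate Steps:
H(N, Q) = -1/30 (H(N, Q) = 1/(-37 + 7) = 1/(-30) = -1/30)
H(5, 16)*(-583) = -1/30*(-583) = 583/30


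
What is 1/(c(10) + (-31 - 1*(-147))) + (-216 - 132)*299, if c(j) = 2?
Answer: -12278135/118 ≈ -1.0405e+5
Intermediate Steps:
1/(c(10) + (-31 - 1*(-147))) + (-216 - 132)*299 = 1/(2 + (-31 - 1*(-147))) + (-216 - 132)*299 = 1/(2 + (-31 + 147)) - 348*299 = 1/(2 + 116) - 104052 = 1/118 - 104052 = -12278135/118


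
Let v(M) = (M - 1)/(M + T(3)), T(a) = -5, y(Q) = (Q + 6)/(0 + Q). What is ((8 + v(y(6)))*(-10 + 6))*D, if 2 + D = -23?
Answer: 2300/3 ≈ 766.67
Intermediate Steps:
y(Q) = (6 + Q)/Q
D = -25 (D = -2 - 23 = -25)
v(M) = (-1 + M)/(-5 + M) (v(M) = (M - 1)/(M - 5) = (-1 + M)/(-5 + M))
((8 + v(y(6)))*(-10 + 6))*D = ((8 + (-1 + (6 + 6)/6)/(-5 + (6 + 6)/6))*(-10 + 6))*(-25) = ((8 + (-1 + (⅙)*12)/(-5 + (⅙)*12))*(-4))*(-25) = ((8 + (-1 + 2)/(-5 + 2))*(-4))*(-25) = ((8 + 1/(-3))*(-4))*(-25) = ((8 - ⅓*1)*(-4))*(-25) = ((8 - ⅓)*(-4))*(-25) = ((23/3)*(-4))*(-25) = -92/3*(-25) = 2300/3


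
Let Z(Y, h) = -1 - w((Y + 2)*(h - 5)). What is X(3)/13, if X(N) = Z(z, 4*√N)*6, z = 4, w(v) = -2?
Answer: 6/13 ≈ 0.46154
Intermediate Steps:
Z(Y, h) = 1 (Z(Y, h) = -1 - 1*(-2) = -1 + 2 = 1)
X(N) = 6 (X(N) = 1*6 = 6)
X(3)/13 = 6/13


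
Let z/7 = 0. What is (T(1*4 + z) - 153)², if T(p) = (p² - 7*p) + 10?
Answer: 24025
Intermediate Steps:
z = 0 (z = 7*0 = 0)
T(p) = 10 + p² - 7*p
(T(1*4 + z) - 153)² = ((10 + (1*4 + 0)² - 7*(1*4 + 0)) - 153)² = ((10 + (4 + 0)² - 7*(4 + 0)) - 153)² = ((10 + 4² - 7*4) - 153)² = ((10 + 16 - 28) - 153)² = (-2 - 153)² = (-155)² = 24025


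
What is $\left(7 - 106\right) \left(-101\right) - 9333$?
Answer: $666$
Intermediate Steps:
$\left(7 - 106\right) \left(-101\right) - 9333 = \left(-99\right) \left(-101\right) - 9333 = 9999 - 9333 = 666$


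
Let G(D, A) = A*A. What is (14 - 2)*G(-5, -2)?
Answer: 48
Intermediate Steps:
G(D, A) = A²
(14 - 2)*G(-5, -2) = (14 - 2)*(-2)² = 12*4 = 48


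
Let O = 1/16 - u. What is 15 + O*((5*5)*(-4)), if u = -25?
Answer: -9965/4 ≈ -2491.3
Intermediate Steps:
O = 401/16 (O = 1/16 - 1*(-25) = 1/16 + 25 = 401/16 ≈ 25.063)
15 + O*((5*5)*(-4)) = 15 + 401*((5*5)*(-4))/16 = 15 + 401*(25*(-4))/16 = 15 + (401/16)*(-100) = 15 - 10025/4 = -9965/4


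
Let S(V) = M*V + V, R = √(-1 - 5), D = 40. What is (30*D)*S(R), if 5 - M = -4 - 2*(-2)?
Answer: 7200*I*√6 ≈ 17636.0*I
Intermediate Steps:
M = 5 (M = 5 - (-4 - 2*(-2)) = 5 - (-4 + 4) = 5 - 1*0 = 5 + 0 = 5)
R = I*√6 (R = √(-6) = I*√6 ≈ 2.4495*I)
S(V) = 6*V (S(V) = 5*V + V = 6*V)
(30*D)*S(R) = (30*40)*(6*(I*√6)) = 1200*(6*I*√6) = 7200*I*√6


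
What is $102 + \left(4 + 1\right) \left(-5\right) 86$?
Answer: $-2048$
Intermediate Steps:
$102 + \left(4 + 1\right) \left(-5\right) 86 = 102 + 5 \left(-5\right) 86 = 102 - 2150 = -2048$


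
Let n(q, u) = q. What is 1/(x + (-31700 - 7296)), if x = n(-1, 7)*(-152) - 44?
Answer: -1/38888 ≈ -2.5715e-5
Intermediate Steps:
x = 108 (x = -1*(-152) - 44 = 152 - 44 = 108)
1/(x + (-31700 - 7296)) = 1/(108 + (-31700 - 7296)) = 1/(108 - 38996) = 1/(-38888) = -1/38888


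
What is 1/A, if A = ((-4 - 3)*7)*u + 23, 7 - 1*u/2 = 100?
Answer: 1/9137 ≈ 0.00010945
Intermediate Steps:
u = -186 (u = 14 - 2*100 = 14 - 200 = -186)
A = 9137 (A = ((-4 - 3)*7)*(-186) + 23 = -7*7*(-186) + 23 = -49*(-186) + 23 = 9114 + 23 = 9137)
1/A = 1/9137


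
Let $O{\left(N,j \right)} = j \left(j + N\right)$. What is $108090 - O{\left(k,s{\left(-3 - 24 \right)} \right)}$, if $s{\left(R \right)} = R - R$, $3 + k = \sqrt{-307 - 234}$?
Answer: $108090$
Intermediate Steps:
$k = -3 + i \sqrt{541}$ ($k = -3 + \sqrt{-307 - 234} = -3 + \sqrt{-541} = -3 + i \sqrt{541} \approx -3.0 + 23.259 i$)
$s{\left(R \right)} = 0$
$O{\left(N,j \right)} = j \left(N + j\right)$
$108090 - O{\left(k,s{\left(-3 - 24 \right)} \right)} = 108090 - 0 \left(\left(-3 + i \sqrt{541}\right) + 0\right) = 108090 - 0 \left(-3 + i \sqrt{541}\right) = 108090 - 0 = 108090 + 0 = 108090$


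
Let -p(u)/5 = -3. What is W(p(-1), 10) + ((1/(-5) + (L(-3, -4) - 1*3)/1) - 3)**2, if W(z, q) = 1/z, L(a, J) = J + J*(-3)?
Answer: 248/75 ≈ 3.3067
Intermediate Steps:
p(u) = 15 (p(u) = -5*(-3) = 15)
L(a, J) = -2*J (L(a, J) = J - 3*J = -2*J)
W(p(-1), 10) + ((1/(-5) + (L(-3, -4) - 1*3)/1) - 3)**2 = 1/15 + ((1/(-5) + (-2*(-4) - 1*3)/1) - 3)**2 = 1/15 + ((1*(-1/5) + (8 - 3)*1) - 3)**2 = 1/15 + ((-1/5 + 5*1) - 3)**2 = 1/15 + ((-1/5 + 5) - 3)**2 = 1/15 + (24/5 - 3)**2 = 1/15 + (9/5)**2 = 1/15 + 81/25 = 248/75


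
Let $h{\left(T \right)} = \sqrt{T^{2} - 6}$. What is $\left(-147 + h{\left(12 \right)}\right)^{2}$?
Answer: $\left(147 - \sqrt{138}\right)^{2} \approx 18293.0$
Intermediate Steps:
$h{\left(T \right)} = \sqrt{-6 + T^{2}}$
$\left(-147 + h{\left(12 \right)}\right)^{2} = \left(-147 + \sqrt{-6 + 12^{2}}\right)^{2} = \left(-147 + \sqrt{-6 + 144}\right)^{2} = \left(-147 + \sqrt{138}\right)^{2}$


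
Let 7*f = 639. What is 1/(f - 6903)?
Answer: -7/47682 ≈ -0.00014681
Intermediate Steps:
f = 639/7 (f = (⅐)*639 = 639/7 ≈ 91.286)
1/(f - 6903) = 1/(639/7 - 6903) = 1/(-47682/7) = -7/47682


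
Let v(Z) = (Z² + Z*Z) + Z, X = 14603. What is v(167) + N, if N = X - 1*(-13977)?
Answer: 84525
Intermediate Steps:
v(Z) = Z + 2*Z² (v(Z) = (Z² + Z²) + Z = 2*Z² + Z = Z + 2*Z²)
N = 28580 (N = 14603 - 1*(-13977) = 14603 + 13977 = 28580)
v(167) + N = 167*(1 + 2*167) + 28580 = 167*(1 + 334) + 28580 = 167*335 + 28580 = 55945 + 28580 = 84525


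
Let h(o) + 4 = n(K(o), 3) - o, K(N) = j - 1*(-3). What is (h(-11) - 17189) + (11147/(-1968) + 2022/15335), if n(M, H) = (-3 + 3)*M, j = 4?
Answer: -518707348909/30179280 ≈ -17188.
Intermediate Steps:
K(N) = 7 (K(N) = 4 - 1*(-3) = 4 + 3 = 7)
n(M, H) = 0 (n(M, H) = 0*M = 0)
h(o) = -4 - o (h(o) = -4 + (0 - o) = -4 - o)
(h(-11) - 17189) + (11147/(-1968) + 2022/15335) = ((-4 - 1*(-11)) - 17189) + (11147/(-1968) + 2022/15335) = ((-4 + 11) - 17189) + (11147*(-1/1968) + 2022*(1/15335)) = (7 - 17189) + (-11147/1968 + 2022/15335) = -17182 - 166959949/30179280 = -518707348909/30179280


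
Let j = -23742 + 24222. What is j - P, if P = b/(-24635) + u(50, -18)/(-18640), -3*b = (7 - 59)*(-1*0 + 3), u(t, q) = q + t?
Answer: 42387698/88307 ≈ 480.00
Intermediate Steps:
b = 52 (b = -(7 - 59)*(-1*0 + 3)/3 = -(-52)*(0 + 3)/3 = -(-52)*3/3 = -⅓*(-156) = 52)
P = -338/88307 (P = 52/(-24635) + (-18 + 50)/(-18640) = 52*(-1/24635) + 32*(-1/18640) = -4/1895 - 2/1165 = -338/88307 ≈ -0.0038276)
j = 480
j - P = 480 - 1*(-338/88307) = 480 + 338/88307 = 42387698/88307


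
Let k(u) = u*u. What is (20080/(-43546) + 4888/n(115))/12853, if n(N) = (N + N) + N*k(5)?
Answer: 75252224/868929185745 ≈ 8.6603e-5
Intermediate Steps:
k(u) = u²
n(N) = 27*N (n(N) = (N + N) + N*5² = 2*N + N*25 = 2*N + 25*N = 27*N)
(20080/(-43546) + 4888/n(115))/12853 = (20080/(-43546) + 4888/((27*115)))/12853 = (20080*(-1/43546) + 4888/3105)*(1/12853) = (-10040/21773 + 4888*(1/3105))*(1/12853) = (-10040/21773 + 4888/3105)*(1/12853) = (75252224/67605165)*(1/12853) = 75252224/868929185745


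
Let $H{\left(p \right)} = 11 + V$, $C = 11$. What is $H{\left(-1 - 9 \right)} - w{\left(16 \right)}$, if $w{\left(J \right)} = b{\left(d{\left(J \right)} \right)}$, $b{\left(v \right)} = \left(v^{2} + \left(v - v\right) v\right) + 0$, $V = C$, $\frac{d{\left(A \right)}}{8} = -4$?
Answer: $-1002$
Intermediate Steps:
$d{\left(A \right)} = -32$ ($d{\left(A \right)} = 8 \left(-4\right) = -32$)
$V = 11$
$b{\left(v \right)} = v^{2}$ ($b{\left(v \right)} = \left(v^{2} + 0 v\right) + 0 = \left(v^{2} + 0\right) + 0 = v^{2} + 0 = v^{2}$)
$w{\left(J \right)} = 1024$ ($w{\left(J \right)} = \left(-32\right)^{2} = 1024$)
$H{\left(p \right)} = 22$ ($H{\left(p \right)} = 11 + 11 = 22$)
$H{\left(-1 - 9 \right)} - w{\left(16 \right)} = 22 - 1024 = -1002$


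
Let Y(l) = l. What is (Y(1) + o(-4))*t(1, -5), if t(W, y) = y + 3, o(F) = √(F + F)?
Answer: -2 - 4*I*√2 ≈ -2.0 - 5.6569*I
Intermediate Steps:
o(F) = √2*√F (o(F) = √(2*F) = √2*√F)
t(W, y) = 3 + y
(Y(1) + o(-4))*t(1, -5) = (1 + √2*√(-4))*(3 - 5) = (1 + √2*(2*I))*(-2) = (1 + 2*I*√2)*(-2) = -2 - 4*I*√2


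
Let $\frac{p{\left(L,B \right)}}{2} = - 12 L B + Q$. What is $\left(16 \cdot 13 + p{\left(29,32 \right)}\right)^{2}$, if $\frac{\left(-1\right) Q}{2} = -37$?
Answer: $480311056$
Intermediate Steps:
$Q = 74$ ($Q = \left(-2\right) \left(-37\right) = 74$)
$p{\left(L,B \right)} = 148 - 24 B L$ ($p{\left(L,B \right)} = 2 \left(- 12 L B + 74\right) = 2 \left(- 12 B L + 74\right) = 2 \left(74 - 12 B L\right) = 148 - 24 B L$)
$\left(16 \cdot 13 + p{\left(29,32 \right)}\right)^{2} = \left(16 \cdot 13 + \left(148 - 768 \cdot 29\right)\right)^{2} = \left(208 + \left(148 - 22272\right)\right)^{2} = \left(208 - 22124\right)^{2} = \left(-21916\right)^{2} = 480311056$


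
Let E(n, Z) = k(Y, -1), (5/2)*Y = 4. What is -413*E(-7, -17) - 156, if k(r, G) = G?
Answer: 257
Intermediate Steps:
Y = 8/5 (Y = (⅖)*4 = 8/5 ≈ 1.6000)
E(n, Z) = -1
-413*E(-7, -17) - 156 = -413*(-1) - 156 = 413 - 156 = 257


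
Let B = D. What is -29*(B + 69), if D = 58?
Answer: -3683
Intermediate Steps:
B = 58
-29*(B + 69) = -29*(58 + 69) = -29*127 = -3683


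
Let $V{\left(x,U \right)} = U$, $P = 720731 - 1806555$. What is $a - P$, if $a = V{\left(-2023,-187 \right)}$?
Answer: $1085637$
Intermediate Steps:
$P = -1085824$
$a = -187$
$a - P = -187 - -1085824 = -187 + 1085824 = 1085637$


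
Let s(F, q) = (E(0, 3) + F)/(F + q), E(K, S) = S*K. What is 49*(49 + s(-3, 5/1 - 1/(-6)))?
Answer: 30331/13 ≈ 2333.2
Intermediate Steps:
E(K, S) = K*S
s(F, q) = F/(F + q) (s(F, q) = (0*3 + F)/(F + q) = (0 + F)/(F + q) = F/(F + q))
49*(49 + s(-3, 5/1 - 1/(-6))) = 49*(49 - 3/(-3 + (5/1 - 1/(-6)))) = 49*(49 - 3/(-3 + (5*1 - 1*(-⅙)))) = 49*(49 - 3/(-3 + (5 + ⅙))) = 49*(49 - 3/(-3 + 31/6)) = 49*(49 - 3/13/6) = 49*(49 - 3*6/13) = 49*(49 - 18/13) = 49*(619/13) = 30331/13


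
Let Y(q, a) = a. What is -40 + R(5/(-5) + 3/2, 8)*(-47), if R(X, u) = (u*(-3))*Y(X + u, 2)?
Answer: 2216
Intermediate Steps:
R(X, u) = -6*u (R(X, u) = (u*(-3))*2 = -3*u*2 = -6*u)
-40 + R(5/(-5) + 3/2, 8)*(-47) = -40 - 6*8*(-47) = -40 - 48*(-47) = -40 + 2256 = 2216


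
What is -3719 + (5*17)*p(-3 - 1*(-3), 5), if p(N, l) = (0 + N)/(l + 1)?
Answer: -3719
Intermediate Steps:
p(N, l) = N/(1 + l)
-3719 + (5*17)*p(-3 - 1*(-3), 5) = -3719 + (5*17)*((-3 - 1*(-3))/(1 + 5)) = -3719 + 85*((-3 + 3)/6) = -3719 + 85*(0*(1/6)) = -3719 + 85*0 = -3719 + 0 = -3719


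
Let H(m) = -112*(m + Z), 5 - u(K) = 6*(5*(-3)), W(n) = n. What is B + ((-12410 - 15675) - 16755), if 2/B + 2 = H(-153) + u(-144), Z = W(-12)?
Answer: -832813318/18573 ≈ -44840.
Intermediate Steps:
Z = -12
u(K) = 95 (u(K) = 5 - 6*5*(-3) = 5 - 6*(-15) = 5 - 1*(-90) = 5 + 90 = 95)
H(m) = 1344 - 112*m (H(m) = -112*(m - 12) = -112*(-12 + m) = 1344 - 112*m)
B = 2/18573 (B = 2/(-2 + ((1344 - 112*(-153)) + 95)) = 2/(-2 + ((1344 + 17136) + 95)) = 2/(-2 + (18480 + 95)) = 2/(-2 + 18575) = 2/18573 ≈ 0.00010768)
B + ((-12410 - 15675) - 16755) = 2/18573 + ((-12410 - 15675) - 16755) = 2/18573 + (-28085 - 16755) = 2/18573 - 44840 = -832813318/18573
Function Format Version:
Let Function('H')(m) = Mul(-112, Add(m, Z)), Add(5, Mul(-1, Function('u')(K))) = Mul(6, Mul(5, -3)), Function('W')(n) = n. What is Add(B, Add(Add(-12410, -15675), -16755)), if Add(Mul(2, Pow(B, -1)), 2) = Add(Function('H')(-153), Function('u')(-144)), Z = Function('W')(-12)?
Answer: Rational(-832813318, 18573) ≈ -44840.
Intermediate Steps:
Z = -12
Function('u')(K) = 95 (Function('u')(K) = Add(5, Mul(-1, Mul(6, Mul(5, -3)))) = Add(5, Mul(-1, Mul(6, -15))) = Add(5, Mul(-1, -90)) = Add(5, 90) = 95)
Function('H')(m) = Add(1344, Mul(-112, m)) (Function('H')(m) = Mul(-112, Add(m, -12)) = Mul(-112, Add(-12, m)) = Add(1344, Mul(-112, m)))
B = Rational(2, 18573) (B = Mul(2, Pow(Add(-2, Add(Add(1344, Mul(-112, -153)), 95)), -1)) = Mul(2, Pow(Add(-2, Add(Add(1344, 17136), 95)), -1)) = Mul(2, Pow(Add(-2, Add(18480, 95)), -1)) = Mul(2, Pow(Add(-2, 18575), -1)) = Mul(2, Pow(18573, -1)) = Mul(2, Rational(1, 18573)) = Rational(2, 18573) ≈ 0.00010768)
Add(B, Add(Add(-12410, -15675), -16755)) = Add(Rational(2, 18573), Add(Add(-12410, -15675), -16755)) = Add(Rational(2, 18573), Add(-28085, -16755)) = Add(Rational(2, 18573), -44840) = Rational(-832813318, 18573)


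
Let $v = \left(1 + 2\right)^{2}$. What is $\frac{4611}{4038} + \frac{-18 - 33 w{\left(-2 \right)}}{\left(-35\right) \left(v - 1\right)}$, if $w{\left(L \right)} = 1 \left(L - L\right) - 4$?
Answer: $\frac{69229}{94220} \approx 0.73476$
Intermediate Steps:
$v = 9$ ($v = 3^{2} = 9$)
$w{\left(L \right)} = -4$ ($w{\left(L \right)} = 1 \cdot 0 - 4 = 0 - 4 = -4$)
$\frac{4611}{4038} + \frac{-18 - 33 w{\left(-2 \right)}}{\left(-35\right) \left(v - 1\right)} = \frac{4611}{4038} + \frac{-18 - -132}{\left(-35\right) \left(9 - 1\right)} = 4611 \cdot \frac{1}{4038} + \frac{-18 + 132}{\left(-35\right) 8} = \frac{1537}{1346} + \frac{114}{-280} = \frac{1537}{1346} + 114 \left(- \frac{1}{280}\right) = \frac{1537}{1346} - \frac{57}{140} = \frac{69229}{94220}$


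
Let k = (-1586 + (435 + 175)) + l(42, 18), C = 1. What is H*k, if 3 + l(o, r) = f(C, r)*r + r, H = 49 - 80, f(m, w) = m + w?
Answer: 19189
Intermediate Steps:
H = -31
l(o, r) = -3 + r + r*(1 + r) (l(o, r) = -3 + ((1 + r)*r + r) = -3 + (r*(1 + r) + r) = -3 + (r + r*(1 + r)) = -3 + r + r*(1 + r))
k = -619 (k = (-1586 + (435 + 175)) + (-3 + 18 + 18*(1 + 18)) = (-1586 + 610) + (-3 + 18 + 18*19) = -976 + (-3 + 18 + 342) = -976 + 357 = -619)
H*k = -31*(-619) = 19189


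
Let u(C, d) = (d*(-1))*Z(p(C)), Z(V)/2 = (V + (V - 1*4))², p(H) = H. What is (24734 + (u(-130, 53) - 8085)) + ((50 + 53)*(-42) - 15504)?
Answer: -7390957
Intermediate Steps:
Z(V) = 2*(-4 + 2*V)² (Z(V) = 2*(V + (V - 1*4))² = 2*(V + (V - 4))² = 2*(V + (-4 + V))² = 2*(-4 + 2*V)²)
u(C, d) = -8*d*(-2 + C)² (u(C, d) = (d*(-1))*(8*(-2 + C)²) = (-d)*(8*(-2 + C)²) = -8*d*(-2 + C)²)
(24734 + (u(-130, 53) - 8085)) + ((50 + 53)*(-42) - 15504) = (24734 + (-8*53*(-2 - 130)² - 8085)) + ((50 + 53)*(-42) - 15504) = (24734 + (-8*53*(-132)² - 8085)) + (103*(-42) - 15504) = (24734 + (-8*53*17424 - 8085)) + (-4326 - 15504) = (24734 + (-7387776 - 8085)) - 19830 = (24734 - 7395861) - 19830 = -7371127 - 19830 = -7390957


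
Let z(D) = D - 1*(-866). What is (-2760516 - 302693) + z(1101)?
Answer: -3061242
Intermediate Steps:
z(D) = 866 + D (z(D) = D + 866 = 866 + D)
(-2760516 - 302693) + z(1101) = (-2760516 - 302693) + (866 + 1101) = -3063209 + 1967 = -3061242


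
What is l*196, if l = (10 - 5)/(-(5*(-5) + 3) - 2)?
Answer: 49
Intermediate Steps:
l = ¼ (l = 5/(-(-25 + 3) - 2) = 5/(-1*(-22) - 2) = 5/(22 - 2) = 5/20 = 5*(1/20) = ¼ ≈ 0.25000)
l*196 = (¼)*196 = 49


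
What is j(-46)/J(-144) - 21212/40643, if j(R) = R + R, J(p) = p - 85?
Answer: -1118392/9307247 ≈ -0.12016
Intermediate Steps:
J(p) = -85 + p
j(R) = 2*R
j(-46)/J(-144) - 21212/40643 = (2*(-46))/(-85 - 144) - 21212/40643 = -92/(-229) - 21212*1/40643 = -92*(-1/229) - 21212/40643 = 92/229 - 21212/40643 = -1118392/9307247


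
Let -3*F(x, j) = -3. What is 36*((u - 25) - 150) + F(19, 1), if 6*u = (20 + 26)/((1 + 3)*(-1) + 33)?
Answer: -182395/29 ≈ -6289.5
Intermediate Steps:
F(x, j) = 1 (F(x, j) = -⅓*(-3) = 1)
u = 23/87 (u = ((20 + 26)/((1 + 3)*(-1) + 33))/6 = (46/(4*(-1) + 33))/6 = (46/(-4 + 33))/6 = (46/29)/6 = (46*(1/29))/6 = (⅙)*(46/29) = 23/87 ≈ 0.26437)
36*((u - 25) - 150) + F(19, 1) = 36*((23/87 - 25) - 150) + 1 = 36*(-2152/87 - 150) + 1 = 36*(-15202/87) + 1 = -182424/29 + 1 = -182395/29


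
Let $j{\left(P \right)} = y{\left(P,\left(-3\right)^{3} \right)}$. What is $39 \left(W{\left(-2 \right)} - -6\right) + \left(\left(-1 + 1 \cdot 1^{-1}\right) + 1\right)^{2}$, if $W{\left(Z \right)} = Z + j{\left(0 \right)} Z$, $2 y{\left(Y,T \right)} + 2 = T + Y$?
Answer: $1288$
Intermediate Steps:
$y{\left(Y,T \right)} = -1 + \frac{T}{2} + \frac{Y}{2}$ ($y{\left(Y,T \right)} = -1 + \frac{T + Y}{2} = -1 + \left(\frac{T}{2} + \frac{Y}{2}\right) = -1 + \frac{T}{2} + \frac{Y}{2}$)
$j{\left(P \right)} = - \frac{29}{2} + \frac{P}{2}$ ($j{\left(P \right)} = -1 + \frac{\left(-3\right)^{3}}{2} + \frac{P}{2} = -1 + \frac{1}{2} \left(-27\right) + \frac{P}{2} = -1 - \frac{27}{2} + \frac{P}{2} = - \frac{29}{2} + \frac{P}{2}$)
$W{\left(Z \right)} = - \frac{27 Z}{2}$ ($W{\left(Z \right)} = Z + \left(- \frac{29}{2} + \frac{1}{2} \cdot 0\right) Z = Z + \left(- \frac{29}{2} + 0\right) Z = Z - \frac{29 Z}{2} = - \frac{27 Z}{2}$)
$39 \left(W{\left(-2 \right)} - -6\right) + \left(\left(-1 + 1 \cdot 1^{-1}\right) + 1\right)^{2} = 39 \left(\left(- \frac{27}{2}\right) \left(-2\right) - -6\right) + \left(\left(-1 + 1 \cdot 1^{-1}\right) + 1\right)^{2} = 39 \left(27 + 6\right) + \left(\left(-1 + 1 \cdot 1\right) + 1\right)^{2} = 39 \cdot 33 + \left(\left(-1 + 1\right) + 1\right)^{2} = 1287 + \left(0 + 1\right)^{2} = 1287 + 1^{2} = 1287 + 1 = 1288$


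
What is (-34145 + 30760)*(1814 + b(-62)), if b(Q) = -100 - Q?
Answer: -6011760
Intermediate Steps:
(-34145 + 30760)*(1814 + b(-62)) = (-34145 + 30760)*(1814 + (-100 - 1*(-62))) = -3385*(1814 + (-100 + 62)) = -3385*(1814 - 38) = -3385*1776 = -6011760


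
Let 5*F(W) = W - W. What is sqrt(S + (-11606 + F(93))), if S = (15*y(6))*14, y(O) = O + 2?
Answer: I*sqrt(9926) ≈ 99.629*I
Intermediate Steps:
F(W) = 0 (F(W) = (W - W)/5 = (1/5)*0 = 0)
y(O) = 2 + O
S = 1680 (S = (15*(2 + 6))*14 = (15*8)*14 = 120*14 = 1680)
sqrt(S + (-11606 + F(93))) = sqrt(1680 + (-11606 + 0)) = sqrt(1680 - 11606) = sqrt(-9926) = I*sqrt(9926)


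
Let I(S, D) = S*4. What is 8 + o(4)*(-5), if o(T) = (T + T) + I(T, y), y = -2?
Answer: -112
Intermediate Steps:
I(S, D) = 4*S
o(T) = 6*T (o(T) = (T + T) + 4*T = 2*T + 4*T = 6*T)
8 + o(4)*(-5) = 8 + (6*4)*(-5) = 8 + 24*(-5) = 8 - 120 = -112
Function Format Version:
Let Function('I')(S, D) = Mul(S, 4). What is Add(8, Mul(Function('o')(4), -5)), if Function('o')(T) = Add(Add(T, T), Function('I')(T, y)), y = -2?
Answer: -112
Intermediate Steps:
Function('I')(S, D) = Mul(4, S)
Function('o')(T) = Mul(6, T) (Function('o')(T) = Add(Add(T, T), Mul(4, T)) = Add(Mul(2, T), Mul(4, T)) = Mul(6, T))
Add(8, Mul(Function('o')(4), -5)) = Add(8, Mul(Mul(6, 4), -5)) = Add(8, Mul(24, -5)) = Add(8, -120) = -112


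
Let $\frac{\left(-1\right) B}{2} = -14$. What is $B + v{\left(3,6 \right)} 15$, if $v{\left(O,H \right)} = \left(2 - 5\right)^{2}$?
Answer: $163$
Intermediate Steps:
$v{\left(O,H \right)} = 9$ ($v{\left(O,H \right)} = \left(-3\right)^{2} = 9$)
$B = 28$ ($B = \left(-2\right) \left(-14\right) = 28$)
$B + v{\left(3,6 \right)} 15 = 28 + 9 \cdot 15 = 28 + 135 = 163$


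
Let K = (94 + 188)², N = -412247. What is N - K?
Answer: -491771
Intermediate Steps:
K = 79524 (K = 282² = 79524)
N - K = -412247 - 1*79524 = -412247 - 79524 = -491771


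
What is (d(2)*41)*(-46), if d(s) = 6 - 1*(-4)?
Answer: -18860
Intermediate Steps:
d(s) = 10 (d(s) = 6 + 4 = 10)
(d(2)*41)*(-46) = (10*41)*(-46) = 410*(-46) = -18860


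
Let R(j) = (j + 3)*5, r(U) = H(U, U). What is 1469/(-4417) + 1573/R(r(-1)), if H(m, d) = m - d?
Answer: 6925906/66255 ≈ 104.53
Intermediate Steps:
r(U) = 0 (r(U) = U - U = 0)
R(j) = 15 + 5*j (R(j) = (3 + j)*5 = 15 + 5*j)
1469/(-4417) + 1573/R(r(-1)) = 1469/(-4417) + 1573/(15 + 5*0) = 1469*(-1/4417) + 1573/(15 + 0) = -1469/4417 + 1573/15 = 6925906/66255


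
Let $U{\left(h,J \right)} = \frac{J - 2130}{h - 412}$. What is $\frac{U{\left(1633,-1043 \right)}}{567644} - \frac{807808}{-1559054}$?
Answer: $\frac{2104817236825}{4062292929156} \approx 0.51814$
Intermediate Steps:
$U{\left(h,J \right)} = \frac{-2130 + J}{-412 + h}$
$\frac{U{\left(1633,-1043 \right)}}{567644} - \frac{807808}{-1559054} = \frac{\frac{1}{-412 + 1633} \left(-2130 - 1043\right)}{567644} - \frac{807808}{-1559054} = \frac{1}{1221} \left(-3173\right) \frac{1}{567644} - - \frac{403904}{779527} = \frac{1}{1221} \left(-3173\right) \frac{1}{567644} + \frac{403904}{779527} = \left(- \frac{3173}{1221}\right) \frac{1}{567644} + \frac{403904}{779527} = - \frac{167}{36478596} + \frac{403904}{779527} = \frac{2104817236825}{4062292929156}$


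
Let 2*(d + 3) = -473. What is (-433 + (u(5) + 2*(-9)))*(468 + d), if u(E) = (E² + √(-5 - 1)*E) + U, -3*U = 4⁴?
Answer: -350519/3 + 2285*I*√6/2 ≈ -1.1684e+5 + 2798.5*I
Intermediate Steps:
U = -256/3 (U = -⅓*4⁴ = -⅓*256 = -256/3 ≈ -85.333)
d = -479/2 (d = -3 + (½)*(-473) = -3 - 473/2 = -479/2 ≈ -239.50)
u(E) = -256/3 + E² + I*E*√6 (u(E) = (E² + √(-5 - 1)*E) - 256/3 = (E² + √(-6)*E) - 256/3 = (E² + (I*√6)*E) - 256/3 = (E² + I*E*√6) - 256/3 = -256/3 + E² + I*E*√6)
(-433 + (u(5) + 2*(-9)))*(468 + d) = (-433 + ((-256/3 + 5² + I*5*√6) + 2*(-9)))*(468 - 479/2) = (-433 + ((-256/3 + 25 + 5*I*√6) - 18))*(457/2) = (-433 + ((-181/3 + 5*I*√6) - 18))*(457/2) = (-433 + (-235/3 + 5*I*√6))*(457/2) = (-1534/3 + 5*I*√6)*(457/2) = -350519/3 + 2285*I*√6/2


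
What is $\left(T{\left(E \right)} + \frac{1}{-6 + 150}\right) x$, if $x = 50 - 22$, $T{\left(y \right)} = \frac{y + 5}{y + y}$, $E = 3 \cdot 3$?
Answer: $\frac{791}{36} \approx 21.972$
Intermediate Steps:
$E = 9$
$T{\left(y \right)} = \frac{5 + y}{2 y}$
$x = 28$
$\left(T{\left(E \right)} + \frac{1}{-6 + 150}\right) x = \left(\frac{5 + 9}{2 \cdot 9} + \frac{1}{-6 + 150}\right) 28 = \left(\frac{1}{2} \cdot \frac{1}{9} \cdot 14 + \frac{1}{144}\right) 28 = \left(\frac{7}{9} + \frac{1}{144}\right) 28 = \frac{113}{144} \cdot 28 = \frac{791}{36}$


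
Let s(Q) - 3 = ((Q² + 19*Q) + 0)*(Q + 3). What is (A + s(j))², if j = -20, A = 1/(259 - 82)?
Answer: 3557883904/31329 ≈ 1.1357e+5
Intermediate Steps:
A = 1/177 ≈ 0.0056497
s(Q) = 3 + (3 + Q)*(Q² + 19*Q) (s(Q) = 3 + ((Q² + 19*Q) + 0)*(Q + 3) = 3 + (Q² + 19*Q)*(3 + Q) = 3 + (3 + Q)*(Q² + 19*Q))
(A + s(j))² = (1/177 + (3 + (-20)³ + 22*(-20)² + 57*(-20)))² = (1/177 + (3 - 8000 + 22*400 - 1140))² = (1/177 + (3 - 8000 + 8800 - 1140))² = (1/177 - 337)² = (-59648/177)² = 3557883904/31329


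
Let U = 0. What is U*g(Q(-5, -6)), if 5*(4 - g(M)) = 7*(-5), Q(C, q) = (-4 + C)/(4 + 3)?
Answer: 0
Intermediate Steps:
Q(C, q) = -4/7 + C/7 (Q(C, q) = (-4 + C)/7 = (-4 + C)*(⅐) = -4/7 + C/7)
g(M) = 11 (g(M) = 4 - 7*(-5)/5 = 4 - ⅕*(-35) = 4 + 7 = 11)
U*g(Q(-5, -6)) = 0*11 = 0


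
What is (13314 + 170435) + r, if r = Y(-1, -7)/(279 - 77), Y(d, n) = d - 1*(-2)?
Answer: 37117299/202 ≈ 1.8375e+5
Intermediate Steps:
Y(d, n) = 2 + d (Y(d, n) = d + 2 = 2 + d)
r = 1/202 (r = (2 - 1)/(279 - 77) = 1/202 ≈ 0.0049505)
(13314 + 170435) + r = (13314 + 170435) + 1/202 = 183749 + 1/202 = 37117299/202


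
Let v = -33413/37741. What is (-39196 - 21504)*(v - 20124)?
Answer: 46103671127900/37741 ≈ 1.2216e+9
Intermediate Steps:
v = -33413/37741 (v = -33413*1/37741 = -33413/37741 ≈ -0.88532)
(-39196 - 21504)*(v - 20124) = (-39196 - 21504)*(-33413/37741 - 20124) = -60700*(-759533297/37741) = 46103671127900/37741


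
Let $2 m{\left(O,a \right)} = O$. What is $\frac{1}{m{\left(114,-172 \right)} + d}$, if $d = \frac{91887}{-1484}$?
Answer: $- \frac{1484}{7299} \approx -0.20332$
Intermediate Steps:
$m{\left(O,a \right)} = \frac{O}{2}$
$d = - \frac{91887}{1484}$ ($d = 91887 \left(- \frac{1}{1484}\right) = - \frac{91887}{1484} \approx -61.918$)
$\frac{1}{m{\left(114,-172 \right)} + d} = \frac{1}{\frac{1}{2} \cdot 114 - \frac{91887}{1484}} = \frac{1}{57 - \frac{91887}{1484}} = \frac{1}{- \frac{7299}{1484}} = - \frac{1484}{7299}$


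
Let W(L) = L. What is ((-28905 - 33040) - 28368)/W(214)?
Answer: -90313/214 ≈ -422.02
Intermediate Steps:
((-28905 - 33040) - 28368)/W(214) = ((-28905 - 33040) - 28368)/214 = (-61945 - 28368)*(1/214) = -90313*1/214 = -90313/214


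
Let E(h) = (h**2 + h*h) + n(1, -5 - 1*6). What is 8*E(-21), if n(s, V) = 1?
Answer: 7064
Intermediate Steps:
E(h) = 1 + 2*h**2 (E(h) = (h**2 + h*h) + 1 = (h**2 + h**2) + 1 = 2*h**2 + 1 = 1 + 2*h**2)
8*E(-21) = 8*(1 + 2*(-21)**2) = 8*(1 + 2*441) = 8*(1 + 882) = 8*883 = 7064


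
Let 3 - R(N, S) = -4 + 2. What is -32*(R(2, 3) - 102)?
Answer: 3104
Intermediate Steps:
R(N, S) = 5 (R(N, S) = 3 - (-4 + 2) = 3 - 1*(-2) = 3 + 2 = 5)
-32*(R(2, 3) - 102) = -32*(5 - 102) = -32*(-97) = 3104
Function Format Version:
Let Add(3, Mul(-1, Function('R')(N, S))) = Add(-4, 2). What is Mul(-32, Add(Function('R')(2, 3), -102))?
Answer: 3104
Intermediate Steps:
Function('R')(N, S) = 5 (Function('R')(N, S) = Add(3, Mul(-1, Add(-4, 2))) = Add(3, Mul(-1, -2)) = Add(3, 2) = 5)
Mul(-32, Add(Function('R')(2, 3), -102)) = Mul(-32, Add(5, -102)) = Mul(-32, -97) = 3104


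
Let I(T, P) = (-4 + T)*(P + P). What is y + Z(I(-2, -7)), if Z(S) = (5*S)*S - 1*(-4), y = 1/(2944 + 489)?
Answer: 121129973/3433 ≈ 35284.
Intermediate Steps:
y = 1/3433 ≈ 0.00029129
I(T, P) = 2*P*(-4 + T) (I(T, P) = (-4 + T)*(2*P) = 2*P*(-4 + T))
Z(S) = 4 + 5*S² (Z(S) = 5*S² + 4 = 4 + 5*S²)
y + Z(I(-2, -7)) = 1/3433 + (4 + 5*(2*(-7)*(-4 - 2))²) = 1/3433 + (4 + 5*(2*(-7)*(-6))²) = 1/3433 + (4 + 5*84²) = 1/3433 + (4 + 5*7056) = 1/3433 + (4 + 35280) = 1/3433 + 35284 = 121129973/3433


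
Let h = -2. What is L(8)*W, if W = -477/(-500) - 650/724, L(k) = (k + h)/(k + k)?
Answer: 15261/724000 ≈ 0.021079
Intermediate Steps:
L(k) = (-2 + k)/(2*k) (L(k) = (k - 2)/(k + k) = (-2 + k)/((2*k)) = (-2 + k)*(1/(2*k)) = (-2 + k)/(2*k))
W = 5087/90500 (W = -477*(-1/500) - 650*1/724 = 477/500 - 325/362 = 5087/90500 ≈ 0.056210)
L(8)*W = ((1/2)*(-2 + 8)/8)*(5087/90500) = ((1/2)*(1/8)*6)*(5087/90500) = (3/8)*(5087/90500) = 15261/724000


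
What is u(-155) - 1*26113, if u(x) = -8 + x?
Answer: -26276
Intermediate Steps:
u(-155) - 1*26113 = (-8 - 155) - 1*26113 = -163 - 26113 = -26276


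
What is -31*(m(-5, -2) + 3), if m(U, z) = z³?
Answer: 155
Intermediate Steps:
-31*(m(-5, -2) + 3) = -31*((-2)³ + 3) = -31*(-8 + 3) = -31*(-5) = 155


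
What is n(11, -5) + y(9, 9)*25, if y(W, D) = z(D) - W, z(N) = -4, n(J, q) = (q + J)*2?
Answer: -313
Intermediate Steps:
n(J, q) = 2*J + 2*q (n(J, q) = (J + q)*2 = 2*J + 2*q)
y(W, D) = -4 - W
n(11, -5) + y(9, 9)*25 = (2*11 + 2*(-5)) + (-4 - 1*9)*25 = (22 - 10) + (-4 - 9)*25 = 12 - 13*25 = 12 - 325 = -313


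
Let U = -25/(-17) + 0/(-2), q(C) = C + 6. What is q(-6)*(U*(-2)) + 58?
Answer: 58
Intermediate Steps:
q(C) = 6 + C
U = 25/17 (U = -25*(-1/17) + 0*(-1/2) = 25/17 + 0 = 25/17 ≈ 1.4706)
q(-6)*(U*(-2)) + 58 = (6 - 6)*((25/17)*(-2)) + 58 = 0*(-50/17) + 58 = 0 + 58 = 58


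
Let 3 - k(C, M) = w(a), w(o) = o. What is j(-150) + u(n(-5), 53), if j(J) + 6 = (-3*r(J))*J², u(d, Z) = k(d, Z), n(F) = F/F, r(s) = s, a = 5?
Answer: 10124992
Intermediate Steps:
n(F) = 1
k(C, M) = -2 (k(C, M) = 3 - 1*5 = 3 - 5 = -2)
u(d, Z) = -2
j(J) = -6 - 3*J³ (j(J) = -6 + (-3*J)*J² = -6 - 3*J³)
j(-150) + u(n(-5), 53) = (-6 - 3*(-150)³) - 2 = (-6 - 3*(-3375000)) - 2 = (-6 + 10125000) - 2 = 10124994 - 2 = 10124992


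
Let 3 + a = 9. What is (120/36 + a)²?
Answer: 784/9 ≈ 87.111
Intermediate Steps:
a = 6 (a = -3 + 9 = 6)
(120/36 + a)² = (120/36 + 6)² = (120*(1/36) + 6)² = (10/3 + 6)² = (28/3)² = 784/9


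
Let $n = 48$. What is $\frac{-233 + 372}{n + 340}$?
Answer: $\frac{139}{388} \approx 0.35825$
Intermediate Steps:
$\frac{-233 + 372}{n + 340} = \frac{-233 + 372}{48 + 340} = \frac{139}{388}$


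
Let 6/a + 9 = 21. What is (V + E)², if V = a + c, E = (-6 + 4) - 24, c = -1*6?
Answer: 3969/4 ≈ 992.25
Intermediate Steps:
c = -6
a = ½ (a = 6/(-9 + 21) = 6/12 = 6*(1/12) = ½ ≈ 0.50000)
E = -26 (E = -2 - 24 = -26)
V = -11/2 (V = ½ - 6 = -11/2 ≈ -5.5000)
(V + E)² = (-11/2 - 26)² = (-63/2)² = 3969/4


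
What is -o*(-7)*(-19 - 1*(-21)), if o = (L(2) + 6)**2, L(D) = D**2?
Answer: 1400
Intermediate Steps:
o = 100 (o = (2**2 + 6)**2 = (4 + 6)**2 = 10**2 = 100)
-o*(-7)*(-19 - 1*(-21)) = -100*(-7)*(-19 - 1*(-21)) = -(-700)*(-19 + 21) = -(-700)*2 = -1*(-1400) = 1400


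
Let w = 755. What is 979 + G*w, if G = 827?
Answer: 625364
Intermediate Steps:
979 + G*w = 979 + 827*755 = 979 + 624385 = 625364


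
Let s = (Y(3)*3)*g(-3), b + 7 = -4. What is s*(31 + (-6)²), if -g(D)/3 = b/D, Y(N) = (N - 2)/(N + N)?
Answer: -737/2 ≈ -368.50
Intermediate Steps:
b = -11 (b = -7 - 4 = -11)
Y(N) = (-2 + N)/(2*N) (Y(N) = (-2 + N)/((2*N)) = (-2 + N)*(1/(2*N)) = (-2 + N)/(2*N))
g(D) = 33/D (g(D) = -(-33)/D = 33/D)
s = -11/2 (s = (((½)*(-2 + 3)/3)*3)*(33/(-3)) = (((½)*(⅓)*1)*3)*(33*(-⅓)) = ((⅙)*3)*(-11) = (½)*(-11) = -11/2 ≈ -5.5000)
s*(31 + (-6)²) = -11*(31 + (-6)²)/2 = -11*(31 + 36)/2 = -11/2*67 = -737/2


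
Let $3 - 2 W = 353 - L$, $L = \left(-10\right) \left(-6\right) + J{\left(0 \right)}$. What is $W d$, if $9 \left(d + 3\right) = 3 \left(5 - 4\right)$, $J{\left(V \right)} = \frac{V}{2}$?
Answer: $\frac{1160}{3} \approx 386.67$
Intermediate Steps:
$J{\left(V \right)} = \frac{V}{2}$ ($J{\left(V \right)} = V \frac{1}{2} = \frac{V}{2}$)
$d = - \frac{8}{3}$ ($d = -3 + \frac{3 \left(5 - 4\right)}{9} = -3 + \frac{3 \cdot 1}{9} = -3 + \frac{1}{9} \cdot 3 = -3 + \frac{1}{3} = - \frac{8}{3} \approx -2.6667$)
$L = 60$ ($L = \left(-10\right) \left(-6\right) + \frac{1}{2} \cdot 0 = 60 + 0 = 60$)
$W = -145$ ($W = \frac{3}{2} - \frac{353 - 60}{2} = \frac{3}{2} - \frac{293}{2} = -145$)
$W d = \left(-145\right) \left(- \frac{8}{3}\right) = \frac{1160}{3}$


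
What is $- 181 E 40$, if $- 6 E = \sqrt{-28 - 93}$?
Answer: $\frac{39820 i}{3} \approx 13273.0 i$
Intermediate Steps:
$E = - \frac{11 i}{6}$ ($E = - \frac{\sqrt{-28 - 93}}{6} = - \frac{\sqrt{-121}}{6} = - \frac{11 i}{6} \approx - 1.8333 i$)
$- 181 E 40 = - 181 \left(- \frac{11 i}{6}\right) 40 = \frac{1991 i}{6} \cdot 40 = \frac{39820 i}{3}$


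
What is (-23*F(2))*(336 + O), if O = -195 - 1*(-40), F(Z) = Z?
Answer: -8326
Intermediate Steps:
O = -155 (O = -195 + 40 = -155)
(-23*F(2))*(336 + O) = (-23*2)*(336 - 155) = -46*181 = -8326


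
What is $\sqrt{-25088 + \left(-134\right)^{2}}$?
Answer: $2 i \sqrt{1783} \approx 84.451 i$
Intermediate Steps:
$\sqrt{-25088 + \left(-134\right)^{2}} = \sqrt{-25088 + 17956} = \sqrt{-7132} = 2 i \sqrt{1783}$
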